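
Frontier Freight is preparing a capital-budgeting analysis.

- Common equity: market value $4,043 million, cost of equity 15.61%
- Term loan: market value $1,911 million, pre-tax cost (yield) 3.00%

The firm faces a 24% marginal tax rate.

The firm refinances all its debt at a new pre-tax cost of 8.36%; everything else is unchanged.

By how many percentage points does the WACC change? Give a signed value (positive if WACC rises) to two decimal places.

+1.31 pp

Current WACC:
Total capital V = 4043 + 1911 = 5954.
Equity: weight = 4043/5954 = 0.6790; cost = 15.61%.
Term loan: weight = 1911/5954 = 0.3210; after-tax cost = 3% × (1 − 24%) = 2.2800%.
WACC = 0.6790 × 15.6100% + 0.3210 × 2.2800% = 11.3316%.
After the change:
Total capital V = 4043 + 1911 = 5954.
Equity: weight = 4043/5954 = 0.6790; cost = 15.61%.
Term loan: weight = 1911/5954 = 0.3210; after-tax cost = 8.36% × (1 − 24%) = 6.3536%.
WACC = 0.6790 × 15.6100% + 0.3210 × 6.3536% = 12.6391%.
Change in WACC = 12.6391% − 11.3316% = 1.3075 pp.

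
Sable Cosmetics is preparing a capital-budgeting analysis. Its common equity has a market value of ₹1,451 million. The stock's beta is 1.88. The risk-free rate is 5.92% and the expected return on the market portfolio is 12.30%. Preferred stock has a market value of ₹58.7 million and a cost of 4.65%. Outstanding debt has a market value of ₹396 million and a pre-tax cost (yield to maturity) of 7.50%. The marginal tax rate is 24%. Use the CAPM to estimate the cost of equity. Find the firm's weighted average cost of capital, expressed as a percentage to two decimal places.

Market risk premium = 12.3% − 5.92% = 6.38%.
Cost of equity via CAPM: Re = 5.92% + 1.88 × 6.38% = 17.9144%.
Total capital V = 1451 + 58.7 + 396 = 1905.7.
Equity: weight = 1451/1905.7 = 0.7614; cost = 17.9144%.
Preferred: weight = 58.7/1905.7 = 0.0308; cost = 4.65%.
Debt: weight = 396/1905.7 = 0.2078; after-tax cost = 7.5% × (1 − 24%) = 5.7000%.
WACC = 0.7614 × 17.9144% + 0.0308 × 4.6500% + 0.2078 × 5.7000% = 14.9677%.

14.97%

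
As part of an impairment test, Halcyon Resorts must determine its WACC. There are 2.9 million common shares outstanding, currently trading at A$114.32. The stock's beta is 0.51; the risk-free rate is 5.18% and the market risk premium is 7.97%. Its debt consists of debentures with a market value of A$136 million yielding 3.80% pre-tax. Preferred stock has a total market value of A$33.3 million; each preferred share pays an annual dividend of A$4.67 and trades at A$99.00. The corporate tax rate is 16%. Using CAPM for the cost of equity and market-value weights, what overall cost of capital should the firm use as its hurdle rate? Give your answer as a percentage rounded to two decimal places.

Cost of equity via CAPM: Re = 5.18% + 0.51 × 7.97% = 9.2447%.
Cost of preferred: Rp = 4.67 / 99.0 = 4.7172%.
Market value of equity E = 114.32 × 2.9m = 331.528m.
Total capital V = 331.528 + 33.3 + 136 = 500.828.
Equity: weight = 331.528/500.828 = 0.6620; cost = 9.2447%.
Preferred: weight = 33.3/500.828 = 0.0665; cost = 4.7172%.
Debentures: weight = 136/500.828 = 0.2716; after-tax cost = 3.8% × (1 − 16%) = 3.1920%.
WACC = 0.6620 × 9.2447% + 0.0665 × 4.7172% + 0.2716 × 3.1920% = 7.3001%.

7.30%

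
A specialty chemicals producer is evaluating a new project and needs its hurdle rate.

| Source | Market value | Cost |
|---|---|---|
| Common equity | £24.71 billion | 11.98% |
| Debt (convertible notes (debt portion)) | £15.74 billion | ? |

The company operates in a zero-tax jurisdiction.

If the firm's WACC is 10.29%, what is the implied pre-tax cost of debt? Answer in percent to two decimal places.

7.64%

Total capital V = 24.71 + 15.74 = 40.45.
Equity weight = 24.71/40.45 = 0.6109.
Convertible notes (debt portion) weight = 15.74/40.45 = 0.3891.
Equity contribution = 0.6109 × 11.98% = 7.3183%.
Remaining for debt = 10.29% − 7.3183% = 2.9717%.
Rd × (1 − 0%) × 0.3891 = 2.9717%  ⇒  Rd = 7.6369%.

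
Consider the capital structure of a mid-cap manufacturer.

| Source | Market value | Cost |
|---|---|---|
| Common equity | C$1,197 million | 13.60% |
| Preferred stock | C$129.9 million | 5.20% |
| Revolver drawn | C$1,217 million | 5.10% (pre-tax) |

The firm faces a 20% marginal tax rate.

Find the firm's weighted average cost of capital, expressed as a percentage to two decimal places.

8.62%

Total capital V = 1197 + 129.9 + 1217 = 2543.9.
Equity: weight = 1197/2543.9 = 0.4705; cost = 13.6%.
Preferred: weight = 129.9/2543.9 = 0.0511; cost = 5.2%.
Revolver drawn: weight = 1217/2543.9 = 0.4784; after-tax cost = 5.1% × (1 − 20%) = 4.0800%.
WACC = 0.4705 × 13.6000% + 0.0511 × 5.2000% + 0.4784 × 4.0800% = 8.6167%.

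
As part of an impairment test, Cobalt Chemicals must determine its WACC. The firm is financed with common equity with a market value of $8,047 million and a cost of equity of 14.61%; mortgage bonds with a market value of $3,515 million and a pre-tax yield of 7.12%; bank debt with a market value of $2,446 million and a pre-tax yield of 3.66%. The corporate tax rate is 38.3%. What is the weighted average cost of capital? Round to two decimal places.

Total capital V = 8047 + 3515 + 2446 = 14008.
Equity: weight = 8047/14008 = 0.5745; cost = 14.61%.
Mortgage bonds: weight = 3515/14008 = 0.2509; after-tax cost = 7.12% × (1 − 38.3%) = 4.3930%.
Bank debt: weight = 2446/14008 = 0.1746; after-tax cost = 3.66% × (1 − 38.3%) = 2.2582%.
WACC = 0.5745 × 14.6100% + 0.2509 × 4.3930% + 0.1746 × 2.2582% = 9.8895%.

9.89%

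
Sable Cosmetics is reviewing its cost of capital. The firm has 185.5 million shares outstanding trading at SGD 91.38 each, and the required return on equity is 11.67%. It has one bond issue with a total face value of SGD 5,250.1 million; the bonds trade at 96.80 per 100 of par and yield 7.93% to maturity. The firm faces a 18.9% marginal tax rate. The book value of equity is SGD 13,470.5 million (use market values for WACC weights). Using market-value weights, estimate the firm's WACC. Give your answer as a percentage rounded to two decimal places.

Market value of equity E = 91.38 × 185.5m = 16950.99m. Market value of debt D = 5250.1m × 96.8/100 = 5082.0968m.
Total capital V = 16950.99 + 5082.0968 = 22033.0868.
Equity: weight = 16950.99/22033.0868 = 0.7693; cost = 11.67%.
Bonds outstanding: weight = 5082.0968/22033.0868 = 0.2307; after-tax cost = 7.93% × (1 − 18.9%) = 6.4312%.
WACC = 0.7693 × 11.6700% + 0.2307 × 6.4312% = 10.4616%.

10.46%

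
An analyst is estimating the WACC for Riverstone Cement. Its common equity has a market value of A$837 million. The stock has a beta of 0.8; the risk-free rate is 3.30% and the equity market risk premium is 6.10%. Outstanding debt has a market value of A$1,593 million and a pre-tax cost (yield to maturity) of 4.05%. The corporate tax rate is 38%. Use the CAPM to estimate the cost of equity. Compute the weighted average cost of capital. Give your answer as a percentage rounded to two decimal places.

Cost of equity via CAPM: Re = 3.3% + 0.8 × 6.1% = 8.1800%.
Total capital V = 837 + 1593 = 2430.
Equity: weight = 837/2430 = 0.3444; cost = 8.18%.
Debt: weight = 1593/2430 = 0.6556; after-tax cost = 4.05% × (1 − 38%) = 2.5110%.
WACC = 0.3444 × 8.1800% + 0.6556 × 2.5110% = 4.4637%.

4.46%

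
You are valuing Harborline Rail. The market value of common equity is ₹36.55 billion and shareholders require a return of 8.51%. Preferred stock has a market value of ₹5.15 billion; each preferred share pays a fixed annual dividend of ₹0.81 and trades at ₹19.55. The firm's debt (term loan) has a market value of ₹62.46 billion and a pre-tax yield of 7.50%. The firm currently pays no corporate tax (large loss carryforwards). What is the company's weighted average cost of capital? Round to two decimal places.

7.69%

Cost of preferred: Rp = 0.81 / 19.55 = 4.1432%.
Total capital V = 36.55 + 5.15 + 62.46 = 104.16.
Equity: weight = 36.55/104.16 = 0.3509; cost = 8.51%.
Preferred: weight = 5.15/104.16 = 0.0494; cost = 4.1432%.
Term loan: weight = 62.46/104.16 = 0.5997; after-tax cost = 7.5% × (1 − 0%) = 7.5000%.
WACC = 0.3509 × 8.5100% + 0.0494 × 4.1432% + 0.5997 × 7.5000% = 7.6884%.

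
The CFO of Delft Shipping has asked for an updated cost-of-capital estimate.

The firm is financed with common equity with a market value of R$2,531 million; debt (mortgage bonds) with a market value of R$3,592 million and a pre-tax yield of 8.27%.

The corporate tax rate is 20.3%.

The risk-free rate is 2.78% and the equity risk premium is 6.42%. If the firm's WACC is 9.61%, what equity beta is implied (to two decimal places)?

Total capital V = 2531 + 3592 = 6123.
Equity weight = 2531/6123 = 0.4134.
Mortgage bonds weight = 3592/6123 = 0.5866.
Debt contribution = 0.5866 × 8.27% × (1 − 20.3%) = 3.8667%.
Required equity contribution = 9.61% − 3.8667% = 5.7433%  ⇒  Re = 13.8943%.
CAPM: 13.8943% = 2.78% + β × 6.42%  ⇒  β = 1.7312.

1.73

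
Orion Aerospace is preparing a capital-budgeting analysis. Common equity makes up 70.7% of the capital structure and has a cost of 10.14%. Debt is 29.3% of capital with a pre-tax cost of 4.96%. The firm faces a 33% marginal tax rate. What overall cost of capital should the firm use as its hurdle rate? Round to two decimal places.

After-tax cost of debt = 4.96% × (1 − 33%) = 3.3232%.
WACC = 0.707 × 10.1400% + 0.293 × 3.3232% = 8.1427%.

8.14%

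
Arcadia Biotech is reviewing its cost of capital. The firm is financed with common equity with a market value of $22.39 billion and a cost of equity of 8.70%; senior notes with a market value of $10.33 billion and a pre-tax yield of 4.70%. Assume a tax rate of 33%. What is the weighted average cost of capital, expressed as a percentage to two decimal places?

Total capital V = 22.39 + 10.33 = 32.72.
Equity: weight = 22.39/32.72 = 0.6843; cost = 8.7%.
Senior notes: weight = 10.33/32.72 = 0.3157; after-tax cost = 4.7% × (1 − 33%) = 3.1490%.
WACC = 0.6843 × 8.7000% + 0.3157 × 3.1490% = 6.9475%.

6.95%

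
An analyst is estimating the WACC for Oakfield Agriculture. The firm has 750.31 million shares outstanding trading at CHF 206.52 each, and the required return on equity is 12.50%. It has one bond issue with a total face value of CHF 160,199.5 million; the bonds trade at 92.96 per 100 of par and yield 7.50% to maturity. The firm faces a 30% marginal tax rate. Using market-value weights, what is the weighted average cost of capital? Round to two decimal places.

8.95%

Market value of equity E = 206.52 × 750.31m = 154954.0212m. Market value of debt D = 160199.5m × 92.96/100 = 148921.4552m.
Total capital V = 154954.0212 + 148921.4552 = 303875.4764.
Equity: weight = 154954.0212/303875.4764 = 0.5099; cost = 12.5%.
Bonds outstanding: weight = 148921.4552/303875.4764 = 0.4901; after-tax cost = 7.5% × (1 − 30%) = 5.2500%.
WACC = 0.5099 × 12.5000% + 0.4901 × 5.2500% = 8.9470%.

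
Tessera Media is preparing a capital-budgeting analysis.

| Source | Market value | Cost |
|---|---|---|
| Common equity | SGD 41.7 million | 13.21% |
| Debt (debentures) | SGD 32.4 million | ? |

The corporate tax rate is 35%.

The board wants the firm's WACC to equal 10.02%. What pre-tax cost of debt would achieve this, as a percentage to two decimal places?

9.10%

Total capital V = 41.7 + 32.4 = 74.1.
Equity weight = 41.7/74.1 = 0.5628.
Debentures weight = 32.4/74.1 = 0.4372.
Equity contribution = 0.5628 × 13.21% = 7.4340%.
Remaining for debt = 10.02% − 7.4340% = 2.5860%.
Rd × (1 − 35%) × 0.4372 = 2.5860%  ⇒  Rd = 9.0990%.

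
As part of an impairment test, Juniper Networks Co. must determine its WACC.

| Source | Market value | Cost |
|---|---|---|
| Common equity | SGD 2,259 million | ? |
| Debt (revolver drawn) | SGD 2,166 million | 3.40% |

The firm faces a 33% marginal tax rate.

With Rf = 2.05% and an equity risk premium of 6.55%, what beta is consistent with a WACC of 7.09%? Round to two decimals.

1.47

Total capital V = 2259 + 2166 = 4425.
Equity weight = 2259/4425 = 0.5105.
Revolver drawn weight = 2166/4425 = 0.4895.
Debt contribution = 0.4895 × 3.4% × (1 − 33%) = 1.1151%.
Required equity contribution = 7.09% − 1.1151% = 5.9749%  ⇒  Re = 11.7039%.
CAPM: 11.7039% = 2.05% + β × 6.55%  ⇒  β = 1.4739.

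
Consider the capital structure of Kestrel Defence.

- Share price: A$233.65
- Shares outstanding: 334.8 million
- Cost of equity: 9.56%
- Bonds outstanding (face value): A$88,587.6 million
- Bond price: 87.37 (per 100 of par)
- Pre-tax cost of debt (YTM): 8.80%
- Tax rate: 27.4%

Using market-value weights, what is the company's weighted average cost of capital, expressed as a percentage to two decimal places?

Market value of equity E = 233.65 × 334.8m = 78226.02m. Market value of debt D = 88587.6m × 87.37/100 = 77398.98612m.
Total capital V = 78226.02 + 77398.98612 = 155625.00612.
Equity: weight = 78226.02/155625.00612 = 0.5027; cost = 9.56%.
Bonds outstanding: weight = 77398.98612/155625.00612 = 0.4973; after-tax cost = 8.8% × (1 − 27.4%) = 6.3888%.
WACC = 0.5027 × 9.5600% + 0.4973 × 6.3888% = 7.9828%.

7.98%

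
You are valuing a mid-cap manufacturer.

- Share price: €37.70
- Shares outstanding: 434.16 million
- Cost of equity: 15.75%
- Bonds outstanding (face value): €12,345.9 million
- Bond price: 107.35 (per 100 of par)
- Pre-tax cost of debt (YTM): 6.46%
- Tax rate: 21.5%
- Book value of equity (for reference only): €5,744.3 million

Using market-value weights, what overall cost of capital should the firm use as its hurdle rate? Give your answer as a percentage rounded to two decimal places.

Market value of equity E = 37.7 × 434.16m = 16367.832m. Market value of debt D = 12345.9m × 107.35/100 = 13253.32365m.
Total capital V = 16367.832 + 13253.32365 = 29621.15565.
Equity: weight = 16367.832/29621.15565 = 0.5526; cost = 15.75%.
Bonds outstanding: weight = 13253.32365/29621.15565 = 0.4474; after-tax cost = 6.46% × (1 − 21.5%) = 5.0711%.
WACC = 0.5526 × 15.7500% + 0.4474 × 5.0711% = 10.9720%.

10.97%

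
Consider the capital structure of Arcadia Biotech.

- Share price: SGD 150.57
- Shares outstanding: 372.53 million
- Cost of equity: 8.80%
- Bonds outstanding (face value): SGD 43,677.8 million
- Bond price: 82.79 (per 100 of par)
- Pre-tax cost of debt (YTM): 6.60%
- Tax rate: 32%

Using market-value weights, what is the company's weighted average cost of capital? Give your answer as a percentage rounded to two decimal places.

7.11%

Market value of equity E = 150.57 × 372.53m = 56091.8421m. Market value of debt D = 43677.8m × 82.79/100 = 36160.85062m.
Total capital V = 56091.8421 + 36160.85062 = 92252.69272.
Equity: weight = 56091.8421/92252.69272 = 0.6080; cost = 8.8%.
Bonds outstanding: weight = 36160.85062/92252.69272 = 0.3920; after-tax cost = 6.6% × (1 − 32%) = 4.4880%.
WACC = 0.6080 × 8.8000% + 0.3920 × 4.4880% = 7.1098%.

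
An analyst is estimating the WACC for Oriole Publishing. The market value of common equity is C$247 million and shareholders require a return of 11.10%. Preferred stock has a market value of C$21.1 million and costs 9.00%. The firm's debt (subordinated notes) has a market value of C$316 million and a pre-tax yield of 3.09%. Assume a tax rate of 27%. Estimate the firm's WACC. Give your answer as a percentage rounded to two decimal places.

Total capital V = 247 + 21.1 + 316 = 584.1.
Equity: weight = 247/584.1 = 0.4229; cost = 11.1%.
Preferred: weight = 21.1/584.1 = 0.0361; cost = 9%.
Subordinated notes: weight = 316/584.1 = 0.5410; after-tax cost = 3.09% × (1 − 27%) = 2.2557%.
WACC = 0.4229 × 11.1000% + 0.0361 × 9.0000% + 0.5410 × 2.2557% = 6.2393%.

6.24%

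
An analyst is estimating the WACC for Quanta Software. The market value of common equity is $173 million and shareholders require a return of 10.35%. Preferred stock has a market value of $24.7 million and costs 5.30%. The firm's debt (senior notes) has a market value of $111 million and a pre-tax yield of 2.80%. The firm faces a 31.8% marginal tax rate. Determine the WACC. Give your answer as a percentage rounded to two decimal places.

6.91%

Total capital V = 173 + 24.7 + 111 = 308.7.
Equity: weight = 173/308.7 = 0.5604; cost = 10.35%.
Preferred: weight = 24.7/308.7 = 0.0800; cost = 5.3%.
Senior notes: weight = 111/308.7 = 0.3596; after-tax cost = 2.8% × (1 − 31.8%) = 1.9096%.
WACC = 0.5604 × 10.3500% + 0.0800 × 5.3000% + 0.3596 × 1.9096% = 6.9110%.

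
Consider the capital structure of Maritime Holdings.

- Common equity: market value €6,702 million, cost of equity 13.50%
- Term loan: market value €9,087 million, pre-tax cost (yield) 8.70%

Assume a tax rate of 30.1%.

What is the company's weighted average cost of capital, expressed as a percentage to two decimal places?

9.23%

Total capital V = 6702 + 9087 = 15789.
Equity: weight = 6702/15789 = 0.4245; cost = 13.5%.
Term loan: weight = 9087/15789 = 0.5755; after-tax cost = 8.7% × (1 − 30.1%) = 6.0813%.
WACC = 0.4245 × 13.5000% + 0.5755 × 6.0813% = 9.2303%.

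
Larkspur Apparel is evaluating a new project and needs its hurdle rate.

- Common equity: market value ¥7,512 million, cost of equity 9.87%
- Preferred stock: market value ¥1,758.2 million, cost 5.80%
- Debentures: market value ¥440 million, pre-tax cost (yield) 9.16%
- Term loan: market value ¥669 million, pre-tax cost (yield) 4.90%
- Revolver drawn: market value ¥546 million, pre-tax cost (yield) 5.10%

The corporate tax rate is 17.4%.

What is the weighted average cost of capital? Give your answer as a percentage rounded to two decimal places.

Total capital V = 7512 + 1758.2 + 440 + 669 + 546 = 10925.2.
Equity: weight = 7512/10925.2 = 0.6876; cost = 9.87%.
Preferred: weight = 1758.2/10925.2 = 0.1609; cost = 5.8%.
Debentures: weight = 440/10925.2 = 0.0403; after-tax cost = 9.16% × (1 − 17.4%) = 7.5662%.
Term loan: weight = 669/10925.2 = 0.0612; after-tax cost = 4.9% × (1 − 17.4%) = 4.0474%.
Revolver drawn: weight = 546/10925.2 = 0.0500; after-tax cost = 5.1% × (1 − 17.4%) = 4.2126%.
WACC = 0.6876 × 9.8700% + 0.1609 × 5.8000% + 0.0403 × 7.5662% + 0.0612 × 4.0474% + 0.0500 × 4.2126% = 8.4829%.

8.48%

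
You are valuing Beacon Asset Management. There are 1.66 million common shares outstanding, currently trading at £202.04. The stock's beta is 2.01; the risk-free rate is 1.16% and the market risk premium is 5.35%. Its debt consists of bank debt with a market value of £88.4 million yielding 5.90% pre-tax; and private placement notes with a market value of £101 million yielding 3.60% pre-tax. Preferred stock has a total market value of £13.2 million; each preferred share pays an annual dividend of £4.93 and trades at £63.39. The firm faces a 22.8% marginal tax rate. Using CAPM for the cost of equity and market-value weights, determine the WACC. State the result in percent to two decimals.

8.89%

Cost of equity via CAPM: Re = 1.16% + 2.01 × 5.35% = 11.9135%.
Cost of preferred: Rp = 4.93 / 63.39 = 7.7773%.
Market value of equity E = 202.04 × 1.66m = 335.3864m.
Total capital V = 335.3864 + 13.2 + 88.4 + 101 = 537.9864.
Equity: weight = 335.3864/537.9864 = 0.6234; cost = 11.9135%.
Preferred: weight = 13.2/537.9864 = 0.0245; cost = 7.7773%.
Bank debt: weight = 88.4/537.9864 = 0.1643; after-tax cost = 5.9% × (1 − 22.8%) = 4.5548%.
Private placement notes: weight = 101/537.9864 = 0.1877; after-tax cost = 3.6% × (1 − 22.8%) = 2.7792%.
WACC = 0.6234 × 11.9135% + 0.0245 × 7.7773% + 0.1643 × 4.5548% + 0.1877 × 2.7792% = 8.8880%.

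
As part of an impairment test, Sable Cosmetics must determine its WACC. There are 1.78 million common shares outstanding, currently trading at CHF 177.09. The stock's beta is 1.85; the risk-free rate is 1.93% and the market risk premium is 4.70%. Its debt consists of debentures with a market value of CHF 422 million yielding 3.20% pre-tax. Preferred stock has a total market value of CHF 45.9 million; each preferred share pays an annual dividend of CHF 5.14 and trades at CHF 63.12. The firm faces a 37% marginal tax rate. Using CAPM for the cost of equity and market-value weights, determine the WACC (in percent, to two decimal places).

Cost of equity via CAPM: Re = 1.93% + 1.85 × 4.7% = 10.6250%.
Cost of preferred: Rp = 5.14 / 63.12 = 8.1432%.
Market value of equity E = 177.09 × 1.78m = 315.2202m.
Total capital V = 315.2202 + 45.9 + 422 = 783.1202.
Equity: weight = 315.2202/783.1202 = 0.4025; cost = 10.625%.
Preferred: weight = 45.9/783.1202 = 0.0586; cost = 8.1432%.
Debentures: weight = 422/783.1202 = 0.5389; after-tax cost = 3.2% × (1 − 37%) = 2.0160%.
WACC = 0.4025 × 10.6250% + 0.0586 × 8.1432% + 0.5389 × 2.0160% = 5.8404%.

5.84%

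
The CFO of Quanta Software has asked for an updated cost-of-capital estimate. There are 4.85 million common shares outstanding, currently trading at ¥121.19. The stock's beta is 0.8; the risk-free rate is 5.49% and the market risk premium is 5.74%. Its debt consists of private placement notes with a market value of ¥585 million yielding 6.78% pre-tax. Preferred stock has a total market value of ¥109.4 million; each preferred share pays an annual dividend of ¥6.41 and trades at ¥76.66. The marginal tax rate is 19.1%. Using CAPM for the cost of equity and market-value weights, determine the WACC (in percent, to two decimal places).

Cost of equity via CAPM: Re = 5.49% + 0.8 × 5.74% = 10.0820%.
Cost of preferred: Rp = 6.41 / 76.66 = 8.3616%.
Market value of equity E = 121.19 × 4.85m = 587.7715m.
Total capital V = 587.7715 + 109.4 + 585 = 1282.1715.
Equity: weight = 587.7715/1282.1715 = 0.4584; cost = 10.082%.
Preferred: weight = 109.4/1282.1715 = 0.0853; cost = 8.3616%.
Private placement notes: weight = 585/1282.1715 = 0.4563; after-tax cost = 6.78% × (1 − 19.1%) = 5.4850%.
WACC = 0.4584 × 10.0820% + 0.0853 × 8.3616% + 0.4563 × 5.4850% = 7.8378%.

7.84%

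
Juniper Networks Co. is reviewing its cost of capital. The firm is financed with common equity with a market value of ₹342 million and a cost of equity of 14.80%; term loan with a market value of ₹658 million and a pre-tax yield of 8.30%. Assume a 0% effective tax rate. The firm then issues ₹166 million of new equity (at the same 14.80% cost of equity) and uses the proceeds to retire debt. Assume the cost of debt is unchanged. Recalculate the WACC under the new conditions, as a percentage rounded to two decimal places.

11.60%

After the change:
Total capital V = 508 + 492 = 1000.
Equity: weight = 508/1000 = 0.5080; cost = 14.8%.
Term loan: weight = 492/1000 = 0.4920; after-tax cost = 8.3% × (1 − 0%) = 8.3000%.
WACC = 0.5080 × 14.8000% + 0.4920 × 8.3000% = 11.6020%.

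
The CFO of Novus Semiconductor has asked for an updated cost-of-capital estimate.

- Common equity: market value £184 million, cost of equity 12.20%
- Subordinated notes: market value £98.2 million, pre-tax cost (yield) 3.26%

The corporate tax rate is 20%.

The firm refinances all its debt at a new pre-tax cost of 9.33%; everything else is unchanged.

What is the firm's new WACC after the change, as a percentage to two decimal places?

10.55%

After the change:
Total capital V = 184 + 98.2 = 282.2.
Equity: weight = 184/282.2 = 0.6520; cost = 12.2%.
Subordinated notes: weight = 98.2/282.2 = 0.3480; after-tax cost = 9.33% × (1 − 20%) = 7.4640%.
WACC = 0.6520 × 12.2000% + 0.3480 × 7.4640% = 10.5520%.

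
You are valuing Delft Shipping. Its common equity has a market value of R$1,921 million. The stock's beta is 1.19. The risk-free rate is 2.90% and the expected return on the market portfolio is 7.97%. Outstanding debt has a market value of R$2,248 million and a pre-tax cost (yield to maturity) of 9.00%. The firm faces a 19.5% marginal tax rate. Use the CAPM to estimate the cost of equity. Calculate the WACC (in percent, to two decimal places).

Market risk premium = 7.97% − 2.9% = 5.07%.
Cost of equity via CAPM: Re = 2.9% + 1.19 × 5.07% = 8.9333%.
Total capital V = 1921 + 2248 = 4169.
Equity: weight = 1921/4169 = 0.4608; cost = 8.9333%.
Debt: weight = 2248/4169 = 0.5392; after-tax cost = 9% × (1 − 19.5%) = 7.2450%.
WACC = 0.4608 × 8.9333% + 0.5392 × 7.2450% = 8.0229%.

8.02%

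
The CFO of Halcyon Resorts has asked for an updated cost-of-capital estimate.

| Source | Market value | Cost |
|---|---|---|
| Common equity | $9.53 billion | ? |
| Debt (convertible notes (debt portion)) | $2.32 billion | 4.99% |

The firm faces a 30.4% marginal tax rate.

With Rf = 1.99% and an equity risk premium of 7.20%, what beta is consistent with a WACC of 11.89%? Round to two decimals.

1.66

Total capital V = 9.53 + 2.32 = 11.85.
Equity weight = 9.53/11.85 = 0.8042.
Convertible notes (debt portion) weight = 2.32/11.85 = 0.1958.
Debt contribution = 0.1958 × 4.99% × (1 − 30.4%) = 0.6800%.
Required equity contribution = 11.89% − 0.6800% = 11.2100%  ⇒  Re = 13.9390%.
CAPM: 13.9390% = 1.99% + β × 7.2%  ⇒  β = 1.6596.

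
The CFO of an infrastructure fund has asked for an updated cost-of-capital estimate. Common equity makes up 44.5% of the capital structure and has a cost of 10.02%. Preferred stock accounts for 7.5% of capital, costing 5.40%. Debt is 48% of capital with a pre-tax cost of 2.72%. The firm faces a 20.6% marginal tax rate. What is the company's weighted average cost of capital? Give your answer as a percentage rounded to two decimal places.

5.90%

After-tax cost of debt = 2.72% × (1 − 20.6%) = 2.1597%.
WACC = 0.445 × 10.0200% + 0.075 × 5.4000% + 0.480 × 2.1597% = 5.9005%.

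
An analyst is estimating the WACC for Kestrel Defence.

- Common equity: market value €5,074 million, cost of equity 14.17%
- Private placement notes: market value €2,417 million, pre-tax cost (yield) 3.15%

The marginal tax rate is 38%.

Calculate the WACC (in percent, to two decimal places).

10.23%

Total capital V = 5074 + 2417 = 7491.
Equity: weight = 5074/7491 = 0.6773; cost = 14.17%.
Private placement notes: weight = 2417/7491 = 0.3227; after-tax cost = 3.15% × (1 − 38%) = 1.9530%.
WACC = 0.6773 × 14.1700% + 0.3227 × 1.9530% = 10.2281%.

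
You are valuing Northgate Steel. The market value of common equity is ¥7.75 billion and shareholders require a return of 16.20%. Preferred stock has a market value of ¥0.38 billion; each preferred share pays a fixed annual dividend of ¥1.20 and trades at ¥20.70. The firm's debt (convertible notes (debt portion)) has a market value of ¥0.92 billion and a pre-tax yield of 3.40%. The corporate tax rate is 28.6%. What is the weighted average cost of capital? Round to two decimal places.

14.36%

Cost of preferred: Rp = 1.2 / 20.7 = 5.7971%.
Total capital V = 7.75 + 0.38 + 0.92 = 9.05.
Equity: weight = 7.75/9.05 = 0.8564; cost = 16.2%.
Preferred: weight = 0.38/9.05 = 0.0420; cost = 5.7971%.
Convertible notes (debt portion): weight = 0.92/9.05 = 0.1017; after-tax cost = 3.4% × (1 − 28.6%) = 2.4276%.
WACC = 0.8564 × 16.2000% + 0.0420 × 5.7971% + 0.1017 × 2.4276% = 14.3631%.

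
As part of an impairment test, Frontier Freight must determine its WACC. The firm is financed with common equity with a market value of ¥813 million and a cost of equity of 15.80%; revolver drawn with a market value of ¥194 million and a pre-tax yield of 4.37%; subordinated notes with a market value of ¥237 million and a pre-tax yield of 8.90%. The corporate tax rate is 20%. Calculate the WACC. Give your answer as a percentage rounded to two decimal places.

Total capital V = 813 + 194 + 237 = 1244.
Equity: weight = 813/1244 = 0.6535; cost = 15.8%.
Revolver drawn: weight = 194/1244 = 0.1559; after-tax cost = 4.37% × (1 − 20%) = 3.4960%.
Subordinated notes: weight = 237/1244 = 0.1905; after-tax cost = 8.9% × (1 − 20%) = 7.1200%.
WACC = 0.6535 × 15.8000% + 0.1559 × 3.4960% + 0.1905 × 7.1200% = 12.2275%.

12.23%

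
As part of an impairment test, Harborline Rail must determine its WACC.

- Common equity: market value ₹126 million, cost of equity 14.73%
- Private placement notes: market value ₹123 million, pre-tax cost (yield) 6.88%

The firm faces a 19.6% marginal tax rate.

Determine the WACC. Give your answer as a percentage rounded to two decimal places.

Total capital V = 126 + 123 = 249.
Equity: weight = 126/249 = 0.5060; cost = 14.73%.
Private placement notes: weight = 123/249 = 0.4940; after-tax cost = 6.88% × (1 − 19.6%) = 5.5315%.
WACC = 0.5060 × 14.7300% + 0.4940 × 5.5315% = 10.1862%.

10.19%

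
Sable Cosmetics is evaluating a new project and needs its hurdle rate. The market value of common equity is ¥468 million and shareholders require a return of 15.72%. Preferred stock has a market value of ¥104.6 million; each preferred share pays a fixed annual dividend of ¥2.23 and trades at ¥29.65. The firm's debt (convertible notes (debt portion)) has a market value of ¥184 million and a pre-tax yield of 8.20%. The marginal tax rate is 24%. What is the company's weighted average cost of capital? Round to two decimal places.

12.28%

Cost of preferred: Rp = 2.23 / 29.65 = 7.5211%.
Total capital V = 468 + 104.6 + 184 = 756.6.
Equity: weight = 468/756.6 = 0.6186; cost = 15.72%.
Preferred: weight = 104.6/756.6 = 0.1383; cost = 7.5211%.
Convertible notes (debt portion): weight = 184/756.6 = 0.2432; after-tax cost = 8.2% × (1 − 24%) = 6.2320%.
WACC = 0.6186 × 15.7200% + 0.1383 × 7.5211% + 0.2432 × 6.2320% = 12.2791%.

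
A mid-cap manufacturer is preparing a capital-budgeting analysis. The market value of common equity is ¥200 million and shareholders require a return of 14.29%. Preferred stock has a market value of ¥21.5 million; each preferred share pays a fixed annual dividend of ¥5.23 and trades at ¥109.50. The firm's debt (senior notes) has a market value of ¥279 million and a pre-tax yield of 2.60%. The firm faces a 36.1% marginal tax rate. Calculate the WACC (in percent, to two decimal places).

Cost of preferred: Rp = 5.23 / 109.5 = 4.7763%.
Total capital V = 200 + 21.5 + 279 = 500.5.
Equity: weight = 200/500.5 = 0.3996; cost = 14.29%.
Preferred: weight = 21.5/500.5 = 0.0430; cost = 4.7763%.
Senior notes: weight = 279/500.5 = 0.5574; after-tax cost = 2.6% × (1 − 36.1%) = 1.6614%.
WACC = 0.3996 × 14.2900% + 0.0430 × 4.7763% + 0.5574 × 1.6614% = 6.8416%.

6.84%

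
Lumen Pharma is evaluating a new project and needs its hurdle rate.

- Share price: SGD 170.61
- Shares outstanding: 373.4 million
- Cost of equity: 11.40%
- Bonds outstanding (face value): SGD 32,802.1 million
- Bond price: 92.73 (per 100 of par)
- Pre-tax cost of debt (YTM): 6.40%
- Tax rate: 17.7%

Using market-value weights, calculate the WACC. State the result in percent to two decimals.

9.42%

Market value of equity E = 170.61 × 373.4m = 63705.774m. Market value of debt D = 32802.1m × 92.73/100 = 30417.38733m.
Total capital V = 63705.774 + 30417.38733 = 94123.16133.
Equity: weight = 63705.774/94123.16133 = 0.6768; cost = 11.4%.
Bonds outstanding: weight = 30417.38733/94123.16133 = 0.3232; after-tax cost = 6.4% × (1 − 17.7%) = 5.2672%.
WACC = 0.6768 × 11.4000% + 0.3232 × 5.2672% = 9.4181%.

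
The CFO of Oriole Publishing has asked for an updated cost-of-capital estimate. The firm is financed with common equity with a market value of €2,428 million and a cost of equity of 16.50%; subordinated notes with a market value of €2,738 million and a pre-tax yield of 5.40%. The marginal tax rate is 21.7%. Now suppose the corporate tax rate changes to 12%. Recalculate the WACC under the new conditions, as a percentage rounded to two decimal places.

10.27%

After the change:
Total capital V = 2428 + 2738 = 5166.
Equity: weight = 2428/5166 = 0.4700; cost = 16.5%.
Subordinated notes: weight = 2738/5166 = 0.5300; after-tax cost = 5.4% × (1 − 12%) = 4.7520%.
WACC = 0.4700 × 16.5000% + 0.5300 × 4.7520% = 10.2735%.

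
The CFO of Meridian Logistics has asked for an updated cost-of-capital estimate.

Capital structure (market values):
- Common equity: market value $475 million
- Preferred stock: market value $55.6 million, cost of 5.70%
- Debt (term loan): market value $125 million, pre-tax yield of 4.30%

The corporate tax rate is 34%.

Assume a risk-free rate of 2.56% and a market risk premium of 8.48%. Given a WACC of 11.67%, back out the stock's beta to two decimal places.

1.43

Total capital V = 475 + 55.6 + 125 = 655.6.
Equity weight = 475/655.6 = 0.7245.
Preferred weight = 55.6/655.6 = 0.0848.
Term loan weight = 125/655.6 = 0.1907.
Debt contribution = 0.1907 × 4.3% × (1 − 34%) = 0.5411%.
Preferred contribution = 0.0848 × 5.7% = 0.4834%.
Required equity contribution = 11.67% − 1.0245% = 10.6455%  ⇒  Re = 14.6930%.
CAPM: 14.6930% = 2.56% + β × 8.48%  ⇒  β = 1.4308.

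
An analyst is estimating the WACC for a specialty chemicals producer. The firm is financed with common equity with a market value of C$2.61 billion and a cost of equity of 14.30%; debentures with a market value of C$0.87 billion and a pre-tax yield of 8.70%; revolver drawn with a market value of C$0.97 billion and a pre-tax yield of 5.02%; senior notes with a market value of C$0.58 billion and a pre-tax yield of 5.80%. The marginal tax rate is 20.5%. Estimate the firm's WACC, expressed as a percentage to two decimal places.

Total capital V = 2.61 + 0.87 + 0.97 + 0.58 = 5.03.
Equity: weight = 2.61/5.03 = 0.5189; cost = 14.3%.
Debentures: weight = 0.87/5.03 = 0.1730; after-tax cost = 8.7% × (1 − 20.5%) = 6.9165%.
Revolver drawn: weight = 0.97/5.03 = 0.1928; after-tax cost = 5.02% × (1 − 20.5%) = 3.9909%.
Senior notes: weight = 0.58/5.03 = 0.1153; after-tax cost = 5.8% × (1 − 20.5%) = 4.6110%.
WACC = 0.5189 × 14.3000% + 0.1730 × 6.9165% + 0.1928 × 3.9909% + 0.1153 × 4.6110% = 9.9177%.

9.92%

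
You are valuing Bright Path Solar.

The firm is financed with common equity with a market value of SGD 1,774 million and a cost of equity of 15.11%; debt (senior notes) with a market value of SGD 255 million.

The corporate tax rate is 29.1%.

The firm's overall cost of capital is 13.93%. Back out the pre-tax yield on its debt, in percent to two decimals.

8.07%

Total capital V = 1774 + 255 = 2029.
Equity weight = 1774/2029 = 0.8743.
Senior notes weight = 255/2029 = 0.1257.
Equity contribution = 0.8743 × 15.11% = 13.2110%.
Remaining for debt = 13.93% − 13.2110% = 0.7190%.
Rd × (1 − 29.1%) × 0.1257 = 0.7190%  ⇒  Rd = 8.0690%.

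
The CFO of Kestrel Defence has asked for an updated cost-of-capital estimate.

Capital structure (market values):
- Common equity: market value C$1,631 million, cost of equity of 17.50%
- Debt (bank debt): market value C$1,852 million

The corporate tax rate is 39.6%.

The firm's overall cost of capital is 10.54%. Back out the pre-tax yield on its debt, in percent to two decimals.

7.30%

Total capital V = 1631 + 1852 = 3483.
Equity weight = 1631/3483 = 0.4683.
Bank debt weight = 1852/3483 = 0.5317.
Equity contribution = 0.4683 × 17.5% = 8.1948%.
Remaining for debt = 10.54% − 8.1948% = 2.3452%.
Rd × (1 − 39.6%) × 0.5317 = 2.3452%  ⇒  Rd = 7.3022%.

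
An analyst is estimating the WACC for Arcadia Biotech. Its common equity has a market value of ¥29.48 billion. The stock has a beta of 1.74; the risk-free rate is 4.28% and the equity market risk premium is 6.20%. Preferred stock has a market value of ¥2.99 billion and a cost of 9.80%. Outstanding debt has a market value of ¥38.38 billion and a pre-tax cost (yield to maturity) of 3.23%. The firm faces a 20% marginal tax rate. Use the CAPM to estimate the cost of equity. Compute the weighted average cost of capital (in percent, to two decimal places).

Cost of equity via CAPM: Re = 4.28% + 1.74 × 6.2% = 15.0680%.
Total capital V = 29.48 + 2.99 + 38.38 = 70.85.
Equity: weight = 29.48/70.85 = 0.4161; cost = 15.068%.
Preferred: weight = 2.99/70.85 = 0.0422; cost = 9.8%.
Debt: weight = 38.38/70.85 = 0.5417; after-tax cost = 3.23% × (1 − 20%) = 2.5840%.
WACC = 0.4161 × 15.0680% + 0.0422 × 9.8000% + 0.5417 × 2.5840% = 8.0830%.

8.08%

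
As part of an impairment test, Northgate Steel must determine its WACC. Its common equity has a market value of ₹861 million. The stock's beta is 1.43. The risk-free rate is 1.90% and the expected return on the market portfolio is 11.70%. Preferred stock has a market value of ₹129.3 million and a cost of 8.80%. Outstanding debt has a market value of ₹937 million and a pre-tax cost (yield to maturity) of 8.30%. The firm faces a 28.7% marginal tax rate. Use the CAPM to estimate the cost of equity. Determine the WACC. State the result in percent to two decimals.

Market risk premium = 11.7% − 1.9% = 9.8%.
Cost of equity via CAPM: Re = 1.9% + 1.43 × 9.8% = 15.9140%.
Total capital V = 861 + 129.3 + 937 = 1927.3.
Equity: weight = 861/1927.3 = 0.4467; cost = 15.914%.
Preferred: weight = 129.3/1927.3 = 0.0671; cost = 8.8%.
Debt: weight = 937/1927.3 = 0.4862; after-tax cost = 8.3% × (1 − 28.7%) = 5.9179%.
WACC = 0.4467 × 15.9140% + 0.0671 × 8.8000% + 0.4862 × 5.9179% = 10.5769%.

10.58%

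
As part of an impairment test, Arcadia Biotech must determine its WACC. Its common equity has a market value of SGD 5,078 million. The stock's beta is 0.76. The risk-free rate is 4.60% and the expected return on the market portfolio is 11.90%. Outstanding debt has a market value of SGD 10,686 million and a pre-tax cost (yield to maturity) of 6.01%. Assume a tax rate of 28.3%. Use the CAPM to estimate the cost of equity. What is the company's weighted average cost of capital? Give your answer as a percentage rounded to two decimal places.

6.19%

Market risk premium = 11.9% − 4.6% = 7.3%.
Cost of equity via CAPM: Re = 4.6% + 0.76 × 7.3% = 10.1480%.
Total capital V = 5078 + 10686 = 15764.
Equity: weight = 5078/15764 = 0.3221; cost = 10.148%.
Debt: weight = 10686/15764 = 0.6779; after-tax cost = 6.01% × (1 − 28.3%) = 4.3092%.
WACC = 0.3221 × 10.1480% + 0.6779 × 4.3092% = 6.1900%.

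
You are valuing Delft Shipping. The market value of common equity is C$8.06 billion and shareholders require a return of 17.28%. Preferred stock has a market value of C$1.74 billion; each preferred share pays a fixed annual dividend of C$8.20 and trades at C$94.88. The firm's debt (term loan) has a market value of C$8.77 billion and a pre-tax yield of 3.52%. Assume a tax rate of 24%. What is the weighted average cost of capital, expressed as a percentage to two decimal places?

9.57%

Cost of preferred: Rp = 8.2 / 94.88 = 8.6425%.
Total capital V = 8.06 + 1.74 + 8.77 = 18.57.
Equity: weight = 8.06/18.57 = 0.4340; cost = 17.28%.
Preferred: weight = 1.74/18.57 = 0.0937; cost = 8.6425%.
Term loan: weight = 8.77/18.57 = 0.4723; after-tax cost = 3.52% × (1 − 24%) = 2.6752%.
WACC = 0.4340 × 17.2800% + 0.0937 × 8.6425% + 0.4723 × 2.6752% = 9.5733%.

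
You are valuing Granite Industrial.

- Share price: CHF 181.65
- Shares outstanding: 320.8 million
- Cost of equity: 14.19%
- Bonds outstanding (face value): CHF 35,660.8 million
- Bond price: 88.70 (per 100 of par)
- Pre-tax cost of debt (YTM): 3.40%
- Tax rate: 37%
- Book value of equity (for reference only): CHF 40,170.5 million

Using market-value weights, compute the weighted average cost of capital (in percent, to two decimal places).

Market value of equity E = 181.65 × 320.8m = 58273.32m. Market value of debt D = 35660.8m × 88.7/100 = 31631.1296m.
Total capital V = 58273.32 + 31631.1296 = 89904.4496.
Equity: weight = 58273.32/89904.4496 = 0.6482; cost = 14.19%.
Bonds outstanding: weight = 31631.1296/89904.4496 = 0.3518; after-tax cost = 3.4% × (1 − 37%) = 2.1420%.
WACC = 0.6482 × 14.1900% + 0.3518 × 2.1420% = 9.9511%.

9.95%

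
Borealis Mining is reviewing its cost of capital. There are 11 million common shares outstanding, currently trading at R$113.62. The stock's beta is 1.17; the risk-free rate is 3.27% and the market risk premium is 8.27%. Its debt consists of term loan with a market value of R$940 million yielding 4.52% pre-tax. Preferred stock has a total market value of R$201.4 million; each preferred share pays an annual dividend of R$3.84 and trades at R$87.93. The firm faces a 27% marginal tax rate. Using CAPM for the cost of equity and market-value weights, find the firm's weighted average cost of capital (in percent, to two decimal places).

Cost of equity via CAPM: Re = 3.27% + 1.17 × 8.27% = 12.9459%.
Cost of preferred: Rp = 3.84 / 87.93 = 4.3671%.
Market value of equity E = 113.62 × 11m = 1249.82m.
Total capital V = 1249.82 + 201.4 + 940 = 2391.22.
Equity: weight = 1249.82/2391.22 = 0.5227; cost = 12.9459%.
Preferred: weight = 201.4/2391.22 = 0.0842; cost = 4.3671%.
Term loan: weight = 940/2391.22 = 0.3931; after-tax cost = 4.52% × (1 − 27%) = 3.2996%.
WACC = 0.5227 × 12.9459% + 0.0842 × 4.3671% + 0.3931 × 3.2996% = 8.4313%.

8.43%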